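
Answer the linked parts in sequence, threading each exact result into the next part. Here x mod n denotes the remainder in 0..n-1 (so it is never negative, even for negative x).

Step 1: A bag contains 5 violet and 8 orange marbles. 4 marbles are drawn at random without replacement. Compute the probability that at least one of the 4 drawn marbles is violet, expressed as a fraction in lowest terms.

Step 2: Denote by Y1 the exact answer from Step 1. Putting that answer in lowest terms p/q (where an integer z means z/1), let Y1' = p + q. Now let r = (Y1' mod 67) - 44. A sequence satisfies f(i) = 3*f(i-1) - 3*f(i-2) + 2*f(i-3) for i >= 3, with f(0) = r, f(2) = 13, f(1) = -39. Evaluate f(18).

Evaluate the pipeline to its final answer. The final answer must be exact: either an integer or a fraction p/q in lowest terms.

1048532

Step 1: total draws C(13,4) = 715; complement C(8,4) = 70; favorable 715 - 70 = 645; P = 129/143; answer 129/143
Step 2: Y1 = 129/143; threaded value p + q = 272; r = -40; f(3) = 3*(13) - 3*(-39) + 2*(-40) = 76; iterating: f(3)=76, f(4)=111, f(5)=131, f(6)=212, f(7)=465, f(8)=1021, f(9)=2092, f(10)=4143, f(11)=8195, f(12)=16340, f(13)=32721, f(14)=65533, f(15)=131116, f(16)=262191, f(17)=524291, f(18)=1048532; answer 1048532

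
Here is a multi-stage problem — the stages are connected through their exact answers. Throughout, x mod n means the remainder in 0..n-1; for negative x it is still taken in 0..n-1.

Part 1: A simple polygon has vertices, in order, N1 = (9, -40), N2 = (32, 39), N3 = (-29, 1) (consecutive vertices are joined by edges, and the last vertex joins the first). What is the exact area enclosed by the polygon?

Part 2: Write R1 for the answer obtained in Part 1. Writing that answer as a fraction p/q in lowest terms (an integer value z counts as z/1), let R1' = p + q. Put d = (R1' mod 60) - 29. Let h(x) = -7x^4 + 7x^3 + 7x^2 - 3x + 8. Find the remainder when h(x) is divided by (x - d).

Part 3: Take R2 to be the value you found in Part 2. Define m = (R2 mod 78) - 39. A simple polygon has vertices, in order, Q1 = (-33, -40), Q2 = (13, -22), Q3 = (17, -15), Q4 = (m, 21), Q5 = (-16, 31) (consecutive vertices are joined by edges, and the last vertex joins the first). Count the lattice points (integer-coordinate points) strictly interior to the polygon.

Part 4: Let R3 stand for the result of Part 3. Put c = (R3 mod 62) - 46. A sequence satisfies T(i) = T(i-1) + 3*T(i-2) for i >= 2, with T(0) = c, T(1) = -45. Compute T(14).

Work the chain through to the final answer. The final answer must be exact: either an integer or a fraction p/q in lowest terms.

-2621934

Part 1: cross terms: (9*39 - 32*-40)=1631, (32*1 - -29*39)=1163, (-29*-40 - 9*1)=1151; twice the area = |3945| = 3945; area = 3945/2; answer 3945/2
Part 2: R1 = 3945/2; threaded value p + q = 3947; d = 18; remainder = value at the root: -7*(18)^4 + 7*(18)^3 + 7*(18)^2 - 3*(18)^1 + 8 = (-734832) + (40824) + (2268) + (-54) + (8) = -691786; answer -691786
Part 3: R2 = -691786; m = 35; cross terms: (-33*-22 - 13*-40)=1246, (13*-15 - 17*-22)=179, (17*21 - 35*-15)=882, (35*31 - -16*21)=1421, (-16*-40 - -33*31)=1663; twice the area = |5391| = 5391; area = 5391/2; boundary points = 2 + 1 + 18 + 1 + 1 = 23; strictly interior points = area - boundary/2 + 1 = 2685; answer 2685
Part 4: R3 = 2685; c = -27; T(2) = 1*(-45) + 3*(-27) = -126; iterating: T(2)=-126, T(3)=-261, T(4)=-639, T(5)=-1422, T(6)=-3339, T(7)=-7605, T(8)=-17622, T(9)=-40437, T(10)=-93303, T(11)=-214614, T(12)=-494523, T(13)=-1138365, T(14)=-2621934; answer -2621934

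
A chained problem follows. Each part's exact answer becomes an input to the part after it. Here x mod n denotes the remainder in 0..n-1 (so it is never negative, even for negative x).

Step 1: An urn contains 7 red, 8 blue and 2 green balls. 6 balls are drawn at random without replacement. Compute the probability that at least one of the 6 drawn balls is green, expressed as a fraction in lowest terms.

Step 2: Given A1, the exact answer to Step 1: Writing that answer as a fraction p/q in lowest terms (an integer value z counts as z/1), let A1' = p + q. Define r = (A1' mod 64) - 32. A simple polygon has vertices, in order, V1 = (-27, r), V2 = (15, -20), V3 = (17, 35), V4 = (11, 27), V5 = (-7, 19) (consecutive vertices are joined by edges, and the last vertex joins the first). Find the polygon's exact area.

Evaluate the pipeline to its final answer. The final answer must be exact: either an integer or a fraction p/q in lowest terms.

1272

Step 1: total draws C(17,6) = 12376; complement C(15,6) = 5005; favorable 12376 - 5005 = 7371; P = 81/136; answer 81/136
Step 2: A1 = 81/136; threaded value p + q = 217; r = -7; cross terms: (-27*-20 - 15*-7)=645, (15*35 - 17*-20)=865, (17*27 - 11*35)=74, (11*19 - -7*27)=398, (-7*-7 - -27*19)=562; twice the area = |2544| = 2544; area = 1272; answer 1272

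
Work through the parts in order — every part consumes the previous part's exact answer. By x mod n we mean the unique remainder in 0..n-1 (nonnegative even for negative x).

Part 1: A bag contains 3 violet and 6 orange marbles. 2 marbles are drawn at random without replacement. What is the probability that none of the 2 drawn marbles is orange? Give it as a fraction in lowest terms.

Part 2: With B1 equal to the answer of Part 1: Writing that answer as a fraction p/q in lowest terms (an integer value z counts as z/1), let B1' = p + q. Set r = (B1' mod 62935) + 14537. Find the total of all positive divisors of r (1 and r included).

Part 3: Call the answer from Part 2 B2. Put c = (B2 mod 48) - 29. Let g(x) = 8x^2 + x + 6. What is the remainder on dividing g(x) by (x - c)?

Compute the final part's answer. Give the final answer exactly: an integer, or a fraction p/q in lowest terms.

201

Part 1: total draws C(9,2) = 36; favorable C(3,2) = 3; P = 1/12; answer 1/12
Part 2: B1 = 1/12; threaded value p + q = 13; r = 14550; 14550 = 2 * 3 * 5^2 * 97; sigma = (1 + 2) * (1 + 3) * (1 + 5 + 25) * (1 + 97) = 3 * 4 * 31 * 98 = 36456; answer 36456
Part 3: B2 = 36456; c = -5; remainder = value at the root: 8*(-5)^2 + 1*(-5)^1 + 6 = (200) + (-5) + (6) = 201; answer 201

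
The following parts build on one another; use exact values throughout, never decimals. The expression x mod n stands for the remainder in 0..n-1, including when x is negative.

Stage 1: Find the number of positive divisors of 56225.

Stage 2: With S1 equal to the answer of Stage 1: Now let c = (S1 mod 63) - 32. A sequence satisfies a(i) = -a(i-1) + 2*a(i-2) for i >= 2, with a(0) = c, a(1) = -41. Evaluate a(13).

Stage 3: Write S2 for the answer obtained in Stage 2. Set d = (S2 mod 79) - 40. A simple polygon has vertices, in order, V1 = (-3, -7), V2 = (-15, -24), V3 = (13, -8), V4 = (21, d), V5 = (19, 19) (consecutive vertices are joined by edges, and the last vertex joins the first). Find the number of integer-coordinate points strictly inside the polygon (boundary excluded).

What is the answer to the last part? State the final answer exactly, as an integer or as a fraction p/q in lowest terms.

375

Stage 1: 56225 = 5^2 * 13 * 173; number of divisors = (2+1) * (1+1) * (1+1) = 12; answer 12
Stage 2: S1 = 12; c = -20; a(2) = -1*(-41) + 2*(-20) = 1; iterating: a(2)=1, a(3)=-83, a(4)=85, a(5)=-251, a(6)=421, a(7)=-923, a(8)=1765, a(9)=-3611, a(10)=7141, a(11)=-14363, a(12)=28645, a(13)=-57371; answer -57371
Stage 3: S2 = -57371; d = 22; cross terms: (-3*-24 - -15*-7)=-33, (-15*-8 - 13*-24)=432, (13*22 - 21*-8)=454, (21*19 - 19*22)=-19, (19*-7 - -3*19)=-76; twice the area = |758| = 758; area = 379; boundary points = 1 + 4 + 2 + 1 + 2 = 10; strictly interior points = area - boundary/2 + 1 = 375; answer 375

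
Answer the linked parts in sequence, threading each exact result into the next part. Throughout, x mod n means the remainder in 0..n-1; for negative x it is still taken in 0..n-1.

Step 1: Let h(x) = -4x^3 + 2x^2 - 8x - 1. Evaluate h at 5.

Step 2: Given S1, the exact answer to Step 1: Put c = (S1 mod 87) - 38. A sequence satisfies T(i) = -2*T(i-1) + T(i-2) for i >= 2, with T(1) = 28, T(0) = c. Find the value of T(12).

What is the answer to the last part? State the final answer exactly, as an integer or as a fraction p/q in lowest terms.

Step 1: -4*(5)^3 + 2*(5)^2 - 8*(5)^1 - 1 = (-500) + (50) + (-40) + (-1) = -491; answer -491
Step 2: S1 = -491; c = -7; T(2) = -2*(28) + 1*(-7) = -63; iterating: T(2)=-63, T(3)=154, T(4)=-371, T(5)=896, T(6)=-2163, T(7)=5222, T(8)=-12607, T(9)=30436, T(10)=-73479, T(11)=177394, T(12)=-428267; answer -428267

-428267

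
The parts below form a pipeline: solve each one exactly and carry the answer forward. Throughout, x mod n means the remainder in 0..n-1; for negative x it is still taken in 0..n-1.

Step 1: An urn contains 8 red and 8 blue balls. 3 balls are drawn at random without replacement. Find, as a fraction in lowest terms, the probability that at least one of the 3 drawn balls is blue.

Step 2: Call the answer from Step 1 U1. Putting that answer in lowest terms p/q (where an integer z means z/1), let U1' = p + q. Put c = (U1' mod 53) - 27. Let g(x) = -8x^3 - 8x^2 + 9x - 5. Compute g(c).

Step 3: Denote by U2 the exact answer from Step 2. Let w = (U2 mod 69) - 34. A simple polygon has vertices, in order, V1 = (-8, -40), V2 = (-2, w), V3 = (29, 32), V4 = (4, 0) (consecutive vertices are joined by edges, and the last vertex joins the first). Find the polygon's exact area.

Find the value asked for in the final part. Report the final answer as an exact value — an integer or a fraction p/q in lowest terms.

Step 1: total draws C(16,3) = 560; complement C(8,3) = 56; favorable 560 - 56 = 504; P = 9/10; answer 9/10
Step 2: U1 = 9/10; threaded value p + q = 19; c = -8; -8*(-8)^3 - 8*(-8)^2 + 9*(-8)^1 - 5 = (4096) + (-512) + (-72) + (-5) = 3507; answer 3507
Step 3: U2 = 3507; w = 23; cross terms: (-8*23 - -2*-40)=-264, (-2*32 - 29*23)=-731, (29*0 - 4*32)=-128, (4*-40 - -8*0)=-160; twice the area = |-1283| = 1283; area = 1283/2; answer 1283/2

1283/2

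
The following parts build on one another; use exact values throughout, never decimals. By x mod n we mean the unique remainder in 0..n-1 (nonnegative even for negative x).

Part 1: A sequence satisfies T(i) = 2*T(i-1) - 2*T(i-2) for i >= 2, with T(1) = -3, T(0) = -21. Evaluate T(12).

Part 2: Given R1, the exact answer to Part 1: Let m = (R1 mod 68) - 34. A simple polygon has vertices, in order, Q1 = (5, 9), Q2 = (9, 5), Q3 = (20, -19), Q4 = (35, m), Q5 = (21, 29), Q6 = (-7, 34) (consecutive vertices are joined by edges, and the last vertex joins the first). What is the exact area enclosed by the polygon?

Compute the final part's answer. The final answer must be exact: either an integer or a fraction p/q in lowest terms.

2019/2

Part 1: T(2) = 2*(-3) - 2*(-21) = 36; iterating: T(2)=36, T(3)=78, T(4)=84, T(5)=12, T(6)=-144, T(7)=-312, T(8)=-336, T(9)=-48, T(10)=576, T(11)=1248, T(12)=1344; answer 1344
Part 2: R1 = 1344; m = 18; cross terms: (5*5 - 9*9)=-56, (9*-19 - 20*5)=-271, (20*18 - 35*-19)=1025, (35*29 - 21*18)=637, (21*34 - -7*29)=917, (-7*9 - 5*34)=-233; twice the area = |2019| = 2019; area = 2019/2; answer 2019/2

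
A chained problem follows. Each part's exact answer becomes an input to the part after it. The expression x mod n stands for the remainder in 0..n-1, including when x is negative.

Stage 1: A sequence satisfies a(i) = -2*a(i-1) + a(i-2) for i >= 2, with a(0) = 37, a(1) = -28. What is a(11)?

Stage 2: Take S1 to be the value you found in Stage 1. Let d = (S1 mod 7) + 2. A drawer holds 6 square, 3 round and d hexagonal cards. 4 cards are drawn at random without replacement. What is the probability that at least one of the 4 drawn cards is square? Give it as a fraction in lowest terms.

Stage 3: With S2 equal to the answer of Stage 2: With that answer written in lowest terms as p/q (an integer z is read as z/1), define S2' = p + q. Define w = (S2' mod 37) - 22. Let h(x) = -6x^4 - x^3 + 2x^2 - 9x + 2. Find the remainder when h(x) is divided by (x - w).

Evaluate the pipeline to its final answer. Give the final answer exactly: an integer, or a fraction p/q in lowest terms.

-38392

Stage 1: a(2) = -2*(-28) + 1*(37) = 93; iterating: a(2)=93, a(3)=-214, a(4)=521, a(5)=-1256, a(6)=3033, a(7)=-7322, a(8)=17677, a(9)=-42676, a(10)=103029, a(11)=-248734; answer -248734
Stage 2: S1 = -248734; d = 6; total draws C(15,4) = 1365; complement C(9,4) = 126; favorable 1365 - 126 = 1239; P = 59/65; answer 59/65
Stage 3: S2 = 59/65; threaded value p + q = 124; w = -9; remainder = value at the root: -6*(-9)^4 - 1*(-9)^3 + 2*(-9)^2 - 9*(-9)^1 + 2 = (-39366) + (729) + (162) + (81) + (2) = -38392; answer -38392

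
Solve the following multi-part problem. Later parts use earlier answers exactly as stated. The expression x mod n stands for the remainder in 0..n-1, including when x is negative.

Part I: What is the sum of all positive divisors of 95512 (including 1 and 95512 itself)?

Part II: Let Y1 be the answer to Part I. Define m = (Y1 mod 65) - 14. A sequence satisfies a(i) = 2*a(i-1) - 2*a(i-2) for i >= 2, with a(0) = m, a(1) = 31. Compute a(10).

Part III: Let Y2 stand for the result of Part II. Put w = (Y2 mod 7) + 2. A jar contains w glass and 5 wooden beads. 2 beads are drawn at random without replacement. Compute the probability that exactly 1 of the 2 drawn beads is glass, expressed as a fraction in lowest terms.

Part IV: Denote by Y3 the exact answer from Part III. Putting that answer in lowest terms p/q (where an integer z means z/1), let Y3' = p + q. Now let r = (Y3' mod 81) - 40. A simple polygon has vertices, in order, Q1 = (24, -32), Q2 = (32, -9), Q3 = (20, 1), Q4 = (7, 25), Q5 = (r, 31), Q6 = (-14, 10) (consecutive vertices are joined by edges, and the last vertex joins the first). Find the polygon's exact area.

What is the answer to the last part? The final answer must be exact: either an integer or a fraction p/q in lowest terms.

Part I: 95512 = 2^3 * 11939; sigma = (1 + 2 + 4 + 8) * (1 + 11939) = 15 * 11940 = 179100; answer 179100
Part II: Y1 = 179100; m = 11; a(2) = 2*(31) - 2*(11) = 40; iterating: a(2)=40, a(3)=18, a(4)=-44, a(5)=-124, a(6)=-160, a(7)=-72, a(8)=176, a(9)=496, a(10)=640; answer 640
Part III: Y2 = 640; w = 5; total draws C(10,2) = 45; favorable C(5,1)*C(5,1) = 25; P = 5/9; answer 5/9
Part IV: Y3 = 5/9; threaded value p + q = 14; r = -26; cross terms: (24*-9 - 32*-32)=808, (32*1 - 20*-9)=212, (20*25 - 7*1)=493, (7*31 - -26*25)=867, (-26*10 - -14*31)=174, (-14*-32 - 24*10)=208; twice the area = |2762| = 2762; area = 1381; answer 1381

1381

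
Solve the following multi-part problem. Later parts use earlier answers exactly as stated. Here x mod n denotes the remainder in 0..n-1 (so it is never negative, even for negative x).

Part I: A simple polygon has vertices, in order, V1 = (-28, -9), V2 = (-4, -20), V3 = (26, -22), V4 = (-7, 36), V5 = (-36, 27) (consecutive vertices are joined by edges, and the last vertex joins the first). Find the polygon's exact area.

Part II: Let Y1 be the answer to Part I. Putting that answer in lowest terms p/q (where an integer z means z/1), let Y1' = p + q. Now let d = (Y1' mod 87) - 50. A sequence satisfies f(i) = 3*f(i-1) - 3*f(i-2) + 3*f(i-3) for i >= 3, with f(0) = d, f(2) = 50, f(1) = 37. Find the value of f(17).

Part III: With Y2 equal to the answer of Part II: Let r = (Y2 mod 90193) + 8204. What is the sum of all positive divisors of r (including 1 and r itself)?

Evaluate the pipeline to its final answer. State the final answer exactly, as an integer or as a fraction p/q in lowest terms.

71192

Part I: cross terms: (-28*-20 - -4*-9)=524, (-4*-22 - 26*-20)=608, (26*36 - -7*-22)=782, (-7*27 - -36*36)=1107, (-36*-9 - -28*27)=1080; twice the area = |4101| = 4101; area = 4101/2; answer 4101/2
Part II: Y1 = 4101/2; threaded value p + q = 4103; d = -36; f(3) = 3*(50) - 3*(37) + 3*(-36) = -69; iterating: f(3)=-69, f(4)=-246, f(5)=-381, f(6)=-612, f(7)=-1431, f(8)=-3600, f(9)=-8343, f(10)=-18522, f(11)=-41337, f(12)=-93474, f(13)=-211977, f(14)=-479520, f(15)=-1083051, f(16)=-2446524, f(17)=-5528979; answer -5528979
Part III: Y2 = -5528979; r = 71191; 71191 is prime, so its only divisors are 1 and 71191; sigma = 1 + 71191 = 71192; answer 71192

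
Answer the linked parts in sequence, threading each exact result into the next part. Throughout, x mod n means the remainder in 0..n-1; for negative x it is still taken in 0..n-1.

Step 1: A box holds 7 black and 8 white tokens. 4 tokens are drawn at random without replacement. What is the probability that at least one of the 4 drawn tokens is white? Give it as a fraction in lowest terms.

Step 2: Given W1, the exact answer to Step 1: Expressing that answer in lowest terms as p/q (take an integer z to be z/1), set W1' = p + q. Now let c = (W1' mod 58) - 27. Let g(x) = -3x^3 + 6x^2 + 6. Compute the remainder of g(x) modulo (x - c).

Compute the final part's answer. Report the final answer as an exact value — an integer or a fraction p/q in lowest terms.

Step 1: total draws C(15,4) = 1365; complement C(7,4) = 35; favorable 1365 - 35 = 1330; P = 38/39; answer 38/39
Step 2: W1 = 38/39; threaded value p + q = 77; c = -8; remainder = value at the root: -3*(-8)^3 + 6*(-8)^2 + 6 = (1536) + (384) + (6) = 1926; answer 1926

1926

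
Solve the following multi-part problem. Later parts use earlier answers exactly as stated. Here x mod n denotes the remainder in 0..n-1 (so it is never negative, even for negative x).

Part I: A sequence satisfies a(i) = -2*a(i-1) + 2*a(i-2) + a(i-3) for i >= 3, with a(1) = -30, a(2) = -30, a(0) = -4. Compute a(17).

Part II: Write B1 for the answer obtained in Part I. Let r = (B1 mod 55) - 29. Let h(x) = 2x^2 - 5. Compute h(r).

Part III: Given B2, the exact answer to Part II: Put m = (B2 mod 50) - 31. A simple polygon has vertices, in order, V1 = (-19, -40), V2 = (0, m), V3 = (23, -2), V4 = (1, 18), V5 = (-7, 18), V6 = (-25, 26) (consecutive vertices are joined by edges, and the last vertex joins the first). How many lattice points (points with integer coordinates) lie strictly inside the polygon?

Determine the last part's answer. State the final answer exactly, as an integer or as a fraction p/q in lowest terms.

Part I: a(3) = -2*(-30) + 2*(-30) + 1*(-4) = -4; iterating: a(3)=-4, a(4)=-82, a(5)=126, a(6)=-420, a(7)=1010, a(8)=-2734, a(9)=7068, a(10)=-18594, a(11)=48590, a(12)=-127300, a(13)=333186, a(14)=-872382, a(15)=2283836, a(16)=-5979250, a(17)=15653790; answer 15653790
Part II: B1 = 15653790; r = -9; 2*(-9)^2 - 5 = (162) + (-5) = 157; answer 157
Part III: B2 = 157; m = -24; cross terms: (-19*-24 - 0*-40)=456, (0*-2 - 23*-24)=552, (23*18 - 1*-2)=416, (1*18 - -7*18)=144, (-7*26 - -25*18)=268, (-25*-40 - -19*26)=1494; twice the area = |3330| = 3330; area = 1665; boundary points = 1 + 1 + 2 + 8 + 2 + 6 = 20; strictly interior points = area - boundary/2 + 1 = 1656; answer 1656

1656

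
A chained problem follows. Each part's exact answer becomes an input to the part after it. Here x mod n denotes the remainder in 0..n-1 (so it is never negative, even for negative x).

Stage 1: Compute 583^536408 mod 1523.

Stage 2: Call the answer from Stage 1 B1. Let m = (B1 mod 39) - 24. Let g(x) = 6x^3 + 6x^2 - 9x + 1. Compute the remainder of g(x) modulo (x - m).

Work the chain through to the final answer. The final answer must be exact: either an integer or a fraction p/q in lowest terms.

-1700

Stage 1: squarings mod 1523: 583^1=583, 583^2=260, 583^4=588, 583^8=23, 583^16=529, 583^32=1132, 583^64=581, 583^128=978, 583^256=40, 583^512=77, 583^1024=1360, 583^2048=678, 583^4096=1261, 583^8192=109, 583^16384=1220, 583^32768=429, 583^65536=1281, 583^131072=690, 583^262144=924, 583^524288=896; 583^536408 = 583^8 * 583^16 * 583^64 * 583^256 * 583^512 * 583^1024 * 583^2048 * 583^8192 * 583^524288 = 641 (mod 1523); answer 641
Stage 2: B1 = 641; m = -7; remainder = value at the root: 6*(-7)^3 + 6*(-7)^2 - 9*(-7)^1 + 1 = (-2058) + (294) + (63) + (1) = -1700; answer -1700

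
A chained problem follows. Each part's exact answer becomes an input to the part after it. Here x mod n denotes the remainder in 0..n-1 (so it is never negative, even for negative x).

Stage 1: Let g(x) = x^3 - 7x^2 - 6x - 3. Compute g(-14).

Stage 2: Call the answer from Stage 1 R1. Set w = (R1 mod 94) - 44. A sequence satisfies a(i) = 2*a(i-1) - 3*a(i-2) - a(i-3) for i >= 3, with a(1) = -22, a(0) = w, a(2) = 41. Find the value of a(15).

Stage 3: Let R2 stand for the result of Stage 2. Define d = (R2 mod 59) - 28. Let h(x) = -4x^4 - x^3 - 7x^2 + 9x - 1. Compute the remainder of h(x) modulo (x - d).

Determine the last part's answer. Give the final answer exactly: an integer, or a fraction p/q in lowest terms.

-530500

Stage 1: 1*(-14)^3 - 7*(-14)^2 - 6*(-14)^1 - 3 = (-2744) + (-1372) + (84) + (-3) = -4035; answer -4035
Stage 2: R1 = -4035; w = -37; a(3) = 2*(41) - 3*(-22) - 1*(-37) = 185; iterating: a(3)=185, a(4)=269, a(5)=-58, a(6)=-1108, a(7)=-2311, a(8)=-1240, a(9)=5561, a(10)=17153, a(11)=18863, a(12)=-19294, a(13)=-112330, a(14)=-185641, a(15)=-14998; answer -14998
Stage 3: R2 = -14998; d = 19; remainder = value at the root: -4*(19)^4 - 1*(19)^3 - 7*(19)^2 + 9*(19)^1 - 1 = (-521284) + (-6859) + (-2527) + (171) + (-1) = -530500; answer -530500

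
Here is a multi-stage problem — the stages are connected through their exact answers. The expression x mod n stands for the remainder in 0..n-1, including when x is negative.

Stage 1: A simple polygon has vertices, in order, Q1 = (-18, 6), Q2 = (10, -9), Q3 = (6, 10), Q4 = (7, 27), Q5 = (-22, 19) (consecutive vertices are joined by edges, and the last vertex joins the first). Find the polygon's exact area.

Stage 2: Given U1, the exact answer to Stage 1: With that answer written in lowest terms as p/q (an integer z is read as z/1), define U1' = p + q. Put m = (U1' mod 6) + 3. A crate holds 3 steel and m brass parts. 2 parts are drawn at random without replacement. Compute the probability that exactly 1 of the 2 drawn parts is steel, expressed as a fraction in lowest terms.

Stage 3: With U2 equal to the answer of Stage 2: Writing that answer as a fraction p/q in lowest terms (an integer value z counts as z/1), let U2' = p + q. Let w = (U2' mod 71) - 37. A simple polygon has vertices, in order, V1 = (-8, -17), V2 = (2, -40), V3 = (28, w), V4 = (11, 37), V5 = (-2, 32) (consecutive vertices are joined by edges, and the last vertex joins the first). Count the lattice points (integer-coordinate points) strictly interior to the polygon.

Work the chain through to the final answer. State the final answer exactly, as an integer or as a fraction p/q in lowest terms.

1764

Stage 1: cross terms: (-18*-9 - 10*6)=102, (10*10 - 6*-9)=154, (6*27 - 7*10)=92, (7*19 - -22*27)=727, (-22*6 - -18*19)=210; twice the area = |1285| = 1285; area = 1285/2; answer 1285/2
Stage 2: U1 = 1285/2; threaded value p + q = 1287; m = 6; total draws C(9,2) = 36; favorable C(3,1)*C(6,1) = 18; P = 1/2; answer 1/2
Stage 3: U2 = 1/2; threaded value p + q = 3; w = -34; cross terms: (-8*-40 - 2*-17)=354, (2*-34 - 28*-40)=1052, (28*37 - 11*-34)=1410, (11*32 - -2*37)=426, (-2*-17 - -8*32)=290; twice the area = |3532| = 3532; area = 1766; boundary points = 1 + 2 + 1 + 1 + 1 = 6; strictly interior points = area - boundary/2 + 1 = 1764; answer 1764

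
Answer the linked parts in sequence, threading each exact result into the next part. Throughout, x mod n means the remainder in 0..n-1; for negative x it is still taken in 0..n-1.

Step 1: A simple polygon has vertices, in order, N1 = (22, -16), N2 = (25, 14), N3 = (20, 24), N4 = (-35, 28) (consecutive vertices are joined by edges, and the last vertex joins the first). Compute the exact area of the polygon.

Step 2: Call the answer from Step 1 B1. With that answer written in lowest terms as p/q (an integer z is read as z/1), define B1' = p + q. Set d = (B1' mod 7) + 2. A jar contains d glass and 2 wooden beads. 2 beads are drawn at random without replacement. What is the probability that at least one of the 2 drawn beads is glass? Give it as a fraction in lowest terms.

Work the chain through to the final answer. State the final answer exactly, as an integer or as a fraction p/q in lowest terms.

27/28

Step 1: cross terms: (22*14 - 25*-16)=708, (25*24 - 20*14)=320, (20*28 - -35*24)=1400, (-35*-16 - 22*28)=-56; twice the area = |2372| = 2372; area = 1186; answer 1186
Step 2: B1 = 1186; threaded value p + q = 1187; d = 6; total draws C(8,2) = 28; complement C(2,2) = 1; favorable 28 - 1 = 27; P = 27/28; answer 27/28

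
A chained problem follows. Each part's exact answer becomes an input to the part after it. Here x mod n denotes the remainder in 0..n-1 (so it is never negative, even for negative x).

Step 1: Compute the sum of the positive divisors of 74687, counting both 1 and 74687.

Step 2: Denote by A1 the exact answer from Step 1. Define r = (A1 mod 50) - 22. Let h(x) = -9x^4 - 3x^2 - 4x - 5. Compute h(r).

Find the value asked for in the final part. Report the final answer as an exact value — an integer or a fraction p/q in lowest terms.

Step 1: 74687 is prime, so its only divisors are 1 and 74687; sigma = 1 + 74687 = 74688; answer 74688
Step 2: A1 = 74688; r = 16; -9*(16)^4 - 3*(16)^2 - 4*(16)^1 - 5 = (-589824) + (-768) + (-64) + (-5) = -590661; answer -590661

-590661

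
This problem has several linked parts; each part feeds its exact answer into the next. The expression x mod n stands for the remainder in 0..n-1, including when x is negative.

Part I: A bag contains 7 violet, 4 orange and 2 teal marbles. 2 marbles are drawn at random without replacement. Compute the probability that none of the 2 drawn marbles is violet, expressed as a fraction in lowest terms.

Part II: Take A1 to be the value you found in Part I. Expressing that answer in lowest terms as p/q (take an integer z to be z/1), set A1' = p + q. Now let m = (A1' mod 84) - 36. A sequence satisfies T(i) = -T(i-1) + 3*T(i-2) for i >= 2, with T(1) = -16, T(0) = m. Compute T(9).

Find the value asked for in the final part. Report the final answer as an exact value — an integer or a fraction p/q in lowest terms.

-4873

Part I: total draws C(13,2) = 78; favorable C(6,2) = 15; P = 5/26; answer 5/26
Part II: A1 = 5/26; threaded value p + q = 31; m = -5; T(2) = -1*(-16) + 3*(-5) = 1; iterating: T(2)=1, T(3)=-49, T(4)=52, T(5)=-199, T(6)=355, T(7)=-952, T(8)=2017, T(9)=-4873; answer -4873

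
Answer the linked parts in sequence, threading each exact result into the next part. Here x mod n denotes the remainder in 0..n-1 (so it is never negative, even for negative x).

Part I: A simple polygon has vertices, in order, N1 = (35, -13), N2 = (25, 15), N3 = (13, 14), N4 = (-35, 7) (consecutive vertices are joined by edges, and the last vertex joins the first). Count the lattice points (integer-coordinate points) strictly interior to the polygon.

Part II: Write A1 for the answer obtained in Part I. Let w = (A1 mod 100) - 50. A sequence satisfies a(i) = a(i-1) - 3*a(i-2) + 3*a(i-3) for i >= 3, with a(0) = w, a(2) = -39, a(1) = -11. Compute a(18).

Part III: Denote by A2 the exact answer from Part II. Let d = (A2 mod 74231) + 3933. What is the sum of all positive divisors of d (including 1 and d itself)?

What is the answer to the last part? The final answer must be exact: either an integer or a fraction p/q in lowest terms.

172800

Part I: cross terms: (35*15 - 25*-13)=850, (25*14 - 13*15)=155, (13*7 - -35*14)=581, (-35*-13 - 35*7)=210; twice the area = |1796| = 1796; area = 898; boundary points = 2 + 1 + 1 + 10 = 14; strictly interior points = area - boundary/2 + 1 = 892; answer 892
Part II: A1 = 892; w = 42; a(3) = 1*(-39) - 3*(-11) + 3*(42) = 120; iterating: a(3)=120, a(4)=204, a(5)=-273, a(6)=-525, a(7)=906, a(8)=1662, a(9)=-2631, a(10)=-4899, a(11)=7980, a(12)=14784, a(13)=-23853, a(14)=-44265, a(15)=71646, a(16)=132882, a(17)=-214851, a(18)=-398559; answer -398559
Part III: A2 = -398559; d = 50760; 50760 = 2^3 * 3^3 * 5 * 47; sigma = (1 + 2 + 4 + 8) * (1 + 3 + 9 + 27) * (1 + 5) * (1 + 47) = 15 * 40 * 6 * 48 = 172800; answer 172800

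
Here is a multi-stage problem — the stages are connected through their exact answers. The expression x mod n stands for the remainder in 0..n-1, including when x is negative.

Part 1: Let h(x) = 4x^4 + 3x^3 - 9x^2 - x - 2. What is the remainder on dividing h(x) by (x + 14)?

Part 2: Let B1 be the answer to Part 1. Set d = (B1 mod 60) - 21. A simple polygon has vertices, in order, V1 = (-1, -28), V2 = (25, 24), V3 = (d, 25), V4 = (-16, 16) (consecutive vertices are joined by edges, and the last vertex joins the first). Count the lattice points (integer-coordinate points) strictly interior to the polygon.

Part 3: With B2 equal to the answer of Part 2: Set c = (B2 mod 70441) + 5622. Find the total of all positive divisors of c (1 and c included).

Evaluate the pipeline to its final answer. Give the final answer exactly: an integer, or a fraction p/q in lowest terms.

Part 1: remainder = value at the root: 4*(-14)^4 + 3*(-14)^3 - 9*(-14)^2 - 1*(-14)^1 - 2 = (153664) + (-8232) + (-1764) + (14) + (-2) = 143680; answer 143680
Part 2: B1 = 143680; d = 19; cross terms: (-1*24 - 25*-28)=676, (25*25 - 19*24)=169, (19*16 - -16*25)=704, (-16*-28 - -1*16)=464; twice the area = |2013| = 2013; area = 2013/2; boundary points = 26 + 1 + 1 + 1 = 29; strictly interior points = area - boundary/2 + 1 = 993; answer 993
Part 3: B2 = 993; c = 6615; 6615 = 3^3 * 5 * 7^2; sigma = (1 + 3 + 9 + 27) * (1 + 5) * (1 + 7 + 49) = 40 * 6 * 57 = 13680; answer 13680

13680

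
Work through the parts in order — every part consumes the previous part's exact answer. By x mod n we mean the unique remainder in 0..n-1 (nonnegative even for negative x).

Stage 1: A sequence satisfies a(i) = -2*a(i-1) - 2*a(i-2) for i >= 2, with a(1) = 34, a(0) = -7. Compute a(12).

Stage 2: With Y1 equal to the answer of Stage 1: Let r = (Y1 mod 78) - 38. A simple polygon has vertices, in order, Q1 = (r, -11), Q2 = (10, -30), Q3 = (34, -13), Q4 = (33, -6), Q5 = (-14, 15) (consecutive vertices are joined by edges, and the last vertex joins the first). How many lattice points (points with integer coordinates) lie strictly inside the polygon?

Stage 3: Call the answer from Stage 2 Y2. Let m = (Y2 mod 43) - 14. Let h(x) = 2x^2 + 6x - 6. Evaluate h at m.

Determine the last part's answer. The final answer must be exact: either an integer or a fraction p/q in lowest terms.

-10

Stage 1: a(2) = -2*(34) - 2*(-7) = -54; iterating: a(2)=-54, a(3)=40, a(4)=28, a(5)=-136, a(6)=216, a(7)=-160, a(8)=-112, a(9)=544, a(10)=-864, a(11)=640, a(12)=448; answer 448
Stage 2: Y1 = 448; r = 20; cross terms: (20*-30 - 10*-11)=-490, (10*-13 - 34*-30)=890, (34*-6 - 33*-13)=225, (33*15 - -14*-6)=411, (-14*-11 - 20*15)=-146; twice the area = |890| = 890; area = 445; boundary points = 1 + 1 + 1 + 1 + 2 = 6; strictly interior points = area - boundary/2 + 1 = 443; answer 443
Stage 3: Y2 = 443; m = -1; 2*(-1)^2 + 6*(-1)^1 - 6 = (2) + (-6) + (-6) = -10; answer -10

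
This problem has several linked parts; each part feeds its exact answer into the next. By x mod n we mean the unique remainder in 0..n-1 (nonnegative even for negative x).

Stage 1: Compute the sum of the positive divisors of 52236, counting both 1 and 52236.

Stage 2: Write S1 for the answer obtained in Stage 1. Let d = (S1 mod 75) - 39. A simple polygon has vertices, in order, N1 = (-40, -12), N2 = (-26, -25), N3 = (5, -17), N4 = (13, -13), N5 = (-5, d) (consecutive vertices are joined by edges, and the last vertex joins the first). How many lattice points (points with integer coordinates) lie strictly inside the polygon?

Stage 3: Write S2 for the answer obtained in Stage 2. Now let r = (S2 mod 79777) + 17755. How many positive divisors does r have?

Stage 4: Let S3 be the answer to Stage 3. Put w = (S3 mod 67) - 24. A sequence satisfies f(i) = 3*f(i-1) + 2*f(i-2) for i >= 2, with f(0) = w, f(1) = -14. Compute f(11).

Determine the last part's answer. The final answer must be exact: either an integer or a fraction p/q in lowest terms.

-5245690

Stage 1: 52236 = 2^2 * 3^2 * 1451; sigma = (1 + 2 + 4) * (1 + 3 + 9) * (1 + 1451) = 7 * 13 * 1452 = 132132; answer 132132
Stage 2: S1 = 132132; d = 18; cross terms: (-40*-25 - -26*-12)=688, (-26*-17 - 5*-25)=567, (5*-13 - 13*-17)=156, (13*18 - -5*-13)=169, (-5*-12 - -40*18)=780; twice the area = |2360| = 2360; area = 1180; boundary points = 1 + 1 + 4 + 1 + 5 = 12; strictly interior points = area - boundary/2 + 1 = 1175; answer 1175
Stage 3: S2 = 1175; r = 18930; 18930 = 2 * 3 * 5 * 631; number of divisors = (1+1) * (1+1) * (1+1) * (1+1) = 16; answer 16
Stage 4: S3 = 16; w = -8; f(2) = 3*(-14) + 2*(-8) = -58; iterating: f(2)=-58, f(3)=-202, f(4)=-722, f(5)=-2570, f(6)=-9154, f(7)=-32602, f(8)=-116114, f(9)=-413546, f(10)=-1472866, f(11)=-5245690; answer -5245690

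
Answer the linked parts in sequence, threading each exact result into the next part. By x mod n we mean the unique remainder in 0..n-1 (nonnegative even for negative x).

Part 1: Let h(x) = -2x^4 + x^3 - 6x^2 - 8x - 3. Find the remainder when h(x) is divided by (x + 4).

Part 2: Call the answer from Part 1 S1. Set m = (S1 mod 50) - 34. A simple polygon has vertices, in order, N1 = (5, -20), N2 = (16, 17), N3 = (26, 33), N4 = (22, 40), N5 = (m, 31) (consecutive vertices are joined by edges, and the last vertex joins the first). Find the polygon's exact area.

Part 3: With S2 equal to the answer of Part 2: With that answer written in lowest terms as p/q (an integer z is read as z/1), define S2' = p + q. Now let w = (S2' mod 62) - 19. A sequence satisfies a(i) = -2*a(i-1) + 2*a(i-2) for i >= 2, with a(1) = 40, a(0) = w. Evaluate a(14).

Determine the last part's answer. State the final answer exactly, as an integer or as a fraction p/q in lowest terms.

-6175744

Part 1: remainder = value at the root: -2*(-4)^4 + 1*(-4)^3 - 6*(-4)^2 - 8*(-4)^1 - 3 = (-512) + (-64) + (-96) + (32) + (-3) = -643; answer -643
Part 2: S1 = -643; m = -27; cross terms: (5*17 - 16*-20)=405, (16*33 - 26*17)=86, (26*40 - 22*33)=314, (22*31 - -27*40)=1762, (-27*-20 - 5*31)=385; twice the area = |2952| = 2952; area = 1476; answer 1476
Part 3: S2 = 1476; threaded value p + q = 1477; w = 32; a(2) = -2*(40) + 2*(32) = -16; iterating: a(2)=-16, a(3)=112, a(4)=-256, a(5)=736, a(6)=-1984, a(7)=5440, a(8)=-14848, a(9)=40576, a(10)=-110848, a(11)=302848, a(12)=-827392, a(13)=2260480, a(14)=-6175744; answer -6175744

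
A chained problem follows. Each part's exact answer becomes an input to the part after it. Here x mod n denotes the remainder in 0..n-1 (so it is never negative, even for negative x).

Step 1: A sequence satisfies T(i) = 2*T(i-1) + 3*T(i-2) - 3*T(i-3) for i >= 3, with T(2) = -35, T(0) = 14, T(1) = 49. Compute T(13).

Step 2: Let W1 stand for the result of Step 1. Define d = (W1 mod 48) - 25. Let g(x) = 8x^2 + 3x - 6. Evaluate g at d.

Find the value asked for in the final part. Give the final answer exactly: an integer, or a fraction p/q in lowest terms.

Step 1: T(3) = 2*(-35) + 3*(49) - 3*(14) = 35; iterating: T(3)=35, T(4)=-182, T(5)=-154, T(6)=-959, T(7)=-1834, T(8)=-6083, T(9)=-14791, T(10)=-42329, T(11)=-110782, T(12)=-304178, T(13)=-813715; answer -813715
Step 2: W1 = -813715; d = 4; 8*(4)^2 + 3*(4)^1 - 6 = (128) + (12) + (-6) = 134; answer 134

134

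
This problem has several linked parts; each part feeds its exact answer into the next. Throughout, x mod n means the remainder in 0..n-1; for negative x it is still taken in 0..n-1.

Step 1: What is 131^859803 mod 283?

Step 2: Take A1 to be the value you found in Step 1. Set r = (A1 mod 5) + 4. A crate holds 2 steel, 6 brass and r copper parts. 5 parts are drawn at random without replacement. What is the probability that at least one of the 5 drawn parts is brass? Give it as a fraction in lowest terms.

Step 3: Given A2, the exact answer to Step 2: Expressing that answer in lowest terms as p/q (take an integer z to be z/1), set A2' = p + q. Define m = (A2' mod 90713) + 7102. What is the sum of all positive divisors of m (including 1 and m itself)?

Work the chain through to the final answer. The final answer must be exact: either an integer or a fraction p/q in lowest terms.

11204

Step 1: squarings mod 283: 131^1=131, 131^2=181, 131^4=216, 131^8=244, 131^16=106, 131^32=199, 131^64=264, 131^128=78, 131^256=141, 131^512=71, 131^1024=230, 131^2048=262, 131^4096=158, 131^8192=60, 131^16384=204, 131^32768=15, 131^65536=225, 131^131072=251, 131^262144=175, 131^524288=61; 131^859803 = 131^1 * 131^2 * 131^8 * 131^16 * 131^128 * 131^512 * 131^1024 * 131^2048 * 131^4096 * 131^65536 * 131^262144 * 131^524288 = 84 (mod 283); answer 84
Step 2: A1 = 84; r = 8; total draws C(16,5) = 4368; complement C(10,5) = 252; favorable 4368 - 252 = 4116; P = 49/52; answer 49/52
Step 3: A2 = 49/52; threaded value p + q = 101; m = 7203; 7203 = 3 * 7^4; sigma = (1 + 3) * (1 + 7 + 49 + 343 + 2401) = 4 * 2801 = 11204; answer 11204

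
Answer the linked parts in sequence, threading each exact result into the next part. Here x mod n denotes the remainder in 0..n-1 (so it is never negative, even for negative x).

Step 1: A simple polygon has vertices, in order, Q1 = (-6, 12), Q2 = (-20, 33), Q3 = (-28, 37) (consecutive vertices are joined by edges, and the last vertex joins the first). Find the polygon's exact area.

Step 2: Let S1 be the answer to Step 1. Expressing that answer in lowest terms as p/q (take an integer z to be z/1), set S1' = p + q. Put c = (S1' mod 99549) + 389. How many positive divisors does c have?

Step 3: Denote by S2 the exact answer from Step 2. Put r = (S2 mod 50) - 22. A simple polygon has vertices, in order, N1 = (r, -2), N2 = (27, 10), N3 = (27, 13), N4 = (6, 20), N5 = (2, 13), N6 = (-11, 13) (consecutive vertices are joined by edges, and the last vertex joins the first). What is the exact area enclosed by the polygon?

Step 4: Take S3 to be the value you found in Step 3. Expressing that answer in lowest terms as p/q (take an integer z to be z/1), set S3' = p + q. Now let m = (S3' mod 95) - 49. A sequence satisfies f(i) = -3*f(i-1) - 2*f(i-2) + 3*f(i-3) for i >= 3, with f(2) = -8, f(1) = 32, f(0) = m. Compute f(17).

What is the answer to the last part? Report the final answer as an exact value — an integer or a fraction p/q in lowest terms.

-3007684

Step 1: cross terms: (-6*33 - -20*12)=42, (-20*37 - -28*33)=184, (-28*12 - -6*37)=-114; twice the area = |112| = 112; area = 56; answer 56
Step 2: S1 = 56; threaded value p + q = 57; c = 446; 446 = 2 * 223; number of divisors = (1+1) * (1+1) = 4; answer 4
Step 3: S2 = 4; r = -18; cross terms: (-18*10 - 27*-2)=-126, (27*13 - 27*10)=81, (27*20 - 6*13)=462, (6*13 - 2*20)=38, (2*13 - -11*13)=169, (-11*-2 - -18*13)=256; twice the area = |880| = 880; area = 440; answer 440
Step 4: S3 = 440; threaded value p + q = 441; m = 12; f(3) = -3*(-8) - 2*(32) + 3*(12) = -4; iterating: f(3)=-4, f(4)=124, f(5)=-388, f(6)=904, f(7)=-1564, f(8)=1720, f(9)=680, f(10)=-10172, f(11)=34316, f(12)=-80564, f(13)=142544, f(14)=-163556, f(15)=-36112, f(16)=863080, f(17)=-3007684; answer -3007684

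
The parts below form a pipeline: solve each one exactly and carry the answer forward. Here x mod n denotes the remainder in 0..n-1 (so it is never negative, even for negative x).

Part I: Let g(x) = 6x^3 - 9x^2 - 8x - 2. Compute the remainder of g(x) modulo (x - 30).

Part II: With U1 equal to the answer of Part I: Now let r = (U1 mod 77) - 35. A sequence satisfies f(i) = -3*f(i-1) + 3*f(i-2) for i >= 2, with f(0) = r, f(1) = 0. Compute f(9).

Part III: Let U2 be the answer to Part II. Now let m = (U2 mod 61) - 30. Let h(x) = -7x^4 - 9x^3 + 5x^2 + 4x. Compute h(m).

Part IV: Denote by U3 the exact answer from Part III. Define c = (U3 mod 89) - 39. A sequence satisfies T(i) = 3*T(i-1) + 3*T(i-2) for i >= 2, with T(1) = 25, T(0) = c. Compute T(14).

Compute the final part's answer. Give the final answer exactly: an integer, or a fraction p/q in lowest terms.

Part I: remainder = value at the root: 6*(30)^3 - 9*(30)^2 - 8*(30)^1 - 2 = (162000) + (-8100) + (-240) + (-2) = 153658; answer 153658
Part II: U1 = 153658; r = 8; f(2) = -3*(0) + 3*(8) = 24; iterating: f(2)=24, f(3)=-72, f(4)=288, f(5)=-1080, f(6)=4104, f(7)=-15552, f(8)=58968, f(9)=-223560; answer -223560
Part III: U2 = -223560; m = -25; -7*(-25)^4 - 9*(-25)^3 + 5*(-25)^2 + 4*(-25)^1 = (-2734375) + (140625) + (3125) + (-100) = -2590725; answer -2590725
Part IV: U3 = -2590725; c = 26; T(2) = 3*(25) + 3*(26) = 153; iterating: T(2)=153, T(3)=534, T(4)=2061, T(5)=7785, T(6)=29538, T(7)=111969, T(8)=424521, T(9)=1609470, T(10)=6101973, T(11)=23134329, T(12)=87708906, T(13)=332529705, T(14)=1260715833; answer 1260715833

1260715833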